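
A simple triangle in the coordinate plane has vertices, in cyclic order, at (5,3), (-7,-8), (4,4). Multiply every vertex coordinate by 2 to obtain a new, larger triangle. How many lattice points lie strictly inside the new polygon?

44

Using the shoelace formula, 2A = |(5·(-8) − (-7)·3) + ((-7)·4 − 4·(-8)) + (4·3 − 5·4)| = 23, so the area is 23/2.
Along each edge there are gcd(|Δx|,|Δy|)+1 lattice points, so counting each shared vertex once the boundary has gcd(12,11) + gcd(11,12) + gcd(1,1) = 1+1+1 = 3.
Scaling by 2 multiplies the area by 2² = 4 (so the new area is 46) and multiplies the boundary lattice-point count by 2, giving 6.
By Pick's theorem, the interior count of the dilated polygon is 46 − 6/2 + 1 = 44.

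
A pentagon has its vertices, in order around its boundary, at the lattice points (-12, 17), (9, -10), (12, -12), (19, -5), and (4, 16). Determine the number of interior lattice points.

359

Using the shoelace formula, 2A = |((-12)·(-10) − 9·17) + (9·(-12) − 12·(-10)) + (12·(-5) − 19·(-12)) + (19·16 − 4·(-5)) + (4·17 − (-12)·16)| = 731, so the area is 365.5.
The number of boundary lattice points is Σ gcd(|Δx|,|Δy|) = gcd(21,27) + gcd(3,2) + gcd(7,7) + gcd(15,21) + gcd(16,1) = 3+1+7+3+1 = 15.
Pick's theorem gives I = A − B/2 + 1 = 365.5 − 15/2 + 1 = 359.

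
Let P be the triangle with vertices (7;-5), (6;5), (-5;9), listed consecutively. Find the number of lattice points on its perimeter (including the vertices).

Summing gcd(|Δx|,|Δy|) over the edges gives the boundary count: gcd(1,10) + gcd(11,4) + gcd(12,14) = 1+1+2 = 4.

4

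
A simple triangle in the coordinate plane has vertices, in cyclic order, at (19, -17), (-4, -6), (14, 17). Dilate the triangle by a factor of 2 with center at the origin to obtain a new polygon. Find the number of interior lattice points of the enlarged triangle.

1452

Using the shoelace formula, 2A = |(19·(-6) − (-4)·(-17)) + ((-4)·17 − 14·(-6)) + (14·(-17) − 19·17)| = 727, so the area is 727/2.
Along each edge there are gcd(|Δx|,|Δy|)+1 lattice points, so counting each shared vertex once the boundary has gcd(23,11) + gcd(18,23) + gcd(5,34) = 1+1+1 = 3.
Scaling by 2 multiplies the area by 2² = 4 (so the new area is 1454) and multiplies the boundary lattice-point count by 2, giving 6.
By Pick's theorem, the interior count of the dilated polygon is 1454 − 6/2 + 1 = 1452.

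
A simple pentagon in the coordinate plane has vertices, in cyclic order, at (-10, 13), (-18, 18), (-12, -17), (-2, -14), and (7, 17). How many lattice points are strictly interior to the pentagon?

516

By the shoelace formula, twice the signed area is |((-10)·18 − (-18)·13) + ((-18)·(-17) − (-12)·18) + ((-12)·(-14) − (-2)·(-17)) + ((-2)·17 − 7·(-14)) + (7·13 − (-10)·17)| = 1035, so the area is 1035/2.
Summing gcd(|Δx|,|Δy|) over the edges gives the boundary count: gcd(8,5) + gcd(6,35) + gcd(10,3) + gcd(9,31) + gcd(17,4) = 1+1+1+1+1 = 5.
Pick's theorem gives I = A − B/2 + 1 = 1035/2 − 5/2 + 1 = 516.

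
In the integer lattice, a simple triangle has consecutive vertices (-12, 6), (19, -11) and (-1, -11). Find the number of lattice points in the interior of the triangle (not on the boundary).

160

The shoelace formula gives twice the area as |[(-12)·(-11) − 19·6] + [19·(-11) − (-1)·(-11)] + [(-1)·6 − (-12)·(-11)]| = 340, so the area is 170.
Along each edge there are gcd(|Δx|,|Δy|)+1 lattice points, so counting each shared vertex once the boundary has gcd(31,17) + gcd(20,0) + gcd(11,17) = 1+20+1 = 22.
Pick's theorem gives I = A − B/2 + 1 = 170 − 22/2 + 1 = 160.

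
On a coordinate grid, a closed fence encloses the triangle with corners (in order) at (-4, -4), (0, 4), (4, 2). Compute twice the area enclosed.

The shoelace formula gives twice the area as |((-4)·4 − 0·(-4)) + (0·2 − 4·4) + (4·(-4) − (-4)·2)| = 40, so the area is 20.

40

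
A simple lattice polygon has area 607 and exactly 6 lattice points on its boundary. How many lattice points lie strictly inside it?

From Pick's theorem, I = A − B/2 + 1 = 607 − 6/2 + 1 = 605.

605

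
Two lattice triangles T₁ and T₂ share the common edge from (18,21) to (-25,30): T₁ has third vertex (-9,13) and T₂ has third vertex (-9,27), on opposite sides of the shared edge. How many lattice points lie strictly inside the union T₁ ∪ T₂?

The union is the simple quadrilateral with vertices (18,21), (-9,13), (-25,30), (-9,27) in order.
By the shoelace formula, twice the signed area is |(18·13 − (-9)·21) + ((-9)·30 − (-25)·13) + ((-25)·27 − (-9)·30) + ((-9)·21 − 18·27)| = 602, so the area is 301.
Summing gcd(|Δx|,|Δy|) over the edges gives the boundary count: gcd(27,8) + gcd(16,17) + gcd(16,3) + gcd(27,6) = 1+1+1+3 = 6.
By Pick's theorem I = A − B/2 + 1 = 301 − 6/2 + 1 = 299.

299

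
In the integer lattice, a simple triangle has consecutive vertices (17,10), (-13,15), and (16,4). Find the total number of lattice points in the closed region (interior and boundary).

By the shoelace formula, twice the signed area is |(17·15 − (-13)·10) + ((-13)·4 − 16·15) + (16·10 − 17·4)| = 185, so the area is 92.5.
Summing gcd(|Δx|,|Δy|) over the edges gives the boundary count: gcd(30,5) + gcd(29,11) + gcd(1,6) = 5+1+1 = 7.
Pick's theorem gives I = A − B/2 + 1 = 92.5 − 7/2 + 1 = 90, so the closed region contains I + B = 90 + 7 = 97 lattice points.

97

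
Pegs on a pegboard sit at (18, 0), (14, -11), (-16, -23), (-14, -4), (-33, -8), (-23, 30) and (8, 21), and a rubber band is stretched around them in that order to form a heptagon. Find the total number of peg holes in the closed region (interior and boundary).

1632

By the shoelace formula, twice the signed area is |(18·(-11) − 14·0) + (14·(-23) − (-16)·(-11)) + ((-16)·(-4) − (-14)·(-23)) + ((-14)·(-8) − (-33)·(-4)) + ((-33)·30 − (-23)·(-8)) + ((-23)·21 − 8·30) + (8·0 − 18·21)| = 3249, so the area is 1624.5.
Along each edge there are gcd(|Δx|,|Δy|)+1 lattice points, so counting each shared vertex once the boundary has gcd(4,11) + gcd(30,12) + gcd(2,19) + gcd(19,4) + gcd(10,38) + gcd(31,9) + gcd(10,21) = 1+6+1+1+2+1+1 = 13.
Pick's theorem gives I = A − B/2 + 1 = 1624.5 − 13/2 + 1 = 1619, so the closed region contains I + B = 1619 + 13 = 1632 lattice points.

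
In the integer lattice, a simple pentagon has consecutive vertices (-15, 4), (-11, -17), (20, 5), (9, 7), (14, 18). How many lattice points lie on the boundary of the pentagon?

The number of boundary lattice points is Σ gcd(|Δx|,|Δy|) = gcd(4,21) + gcd(31,22) + gcd(11,2) + gcd(5,11) + gcd(29,14) = 1+1+1+1+1 = 5.

5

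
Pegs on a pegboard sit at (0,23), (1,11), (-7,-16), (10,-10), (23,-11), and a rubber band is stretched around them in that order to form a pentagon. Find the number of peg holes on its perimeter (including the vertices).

Along each edge there are gcd(|Δx|,|Δy|)+1 lattice points, so counting each shared vertex once the boundary has gcd(1,12) + gcd(8,27) + gcd(17,6) + gcd(13,1) + gcd(23,34) = 1+1+1+1+1 = 5.

5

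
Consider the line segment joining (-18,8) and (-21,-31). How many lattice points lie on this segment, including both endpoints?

The number of lattice points on a segment between lattice points is gcd(|Δx|,|Δy|) + 1 = gcd(3,39) + 1 = 3 + 1 = 4.

4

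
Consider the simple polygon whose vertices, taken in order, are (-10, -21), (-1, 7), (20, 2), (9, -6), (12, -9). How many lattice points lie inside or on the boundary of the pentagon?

366

By the shoelace formula, twice the signed area is |[(-10)·7 − (-1)·(-21)] + [(-1)·2 − 20·7] + [20·(-6) − 9·2] + [9·(-9) − 12·(-6)] + [12·(-21) − (-10)·(-9)]| = 722, so the area is 361.
The number of boundary lattice points is Σ gcd(|Δx|,|Δy|) = gcd(9,28) + gcd(21,5) + gcd(11,8) + gcd(3,3) + gcd(22,12) = 1+1+1+3+2 = 8.
Pick's theorem gives I = A − B/2 + 1 = 361 − 8/2 + 1 = 358, so the closed region contains I + B = 358 + 8 = 366 lattice points.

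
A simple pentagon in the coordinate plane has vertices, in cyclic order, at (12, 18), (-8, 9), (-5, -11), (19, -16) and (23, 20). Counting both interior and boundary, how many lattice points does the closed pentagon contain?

803

By the shoelace formula, twice the signed area is |(12·9 − (-8)·18) + ((-8)·(-11) − (-5)·9) + ((-5)·(-16) − 19·(-11)) + (19·20 − 23·(-16)) + (23·18 − 12·20)| = 1596, so the area is 798.
Along each edge there are gcd(|Δx|,|Δy|)+1 lattice points, so counting each shared vertex once the boundary has gcd(20,9) + gcd(3,20) + gcd(24,5) + gcd(4,36) + gcd(11,2) = 1+1+1+4+1 = 8.
Pick's theorem gives I = A − B/2 + 1 = 798 − 8/2 + 1 = 795, so the closed region contains I + B = 795 + 8 = 803 lattice points.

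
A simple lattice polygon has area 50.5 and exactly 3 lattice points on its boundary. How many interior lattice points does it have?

50

Pick's theorem A = I + B/2 − 1 rearranges to I = A − B/2 + 1 = 50.5 − 3/2 + 1 = 50.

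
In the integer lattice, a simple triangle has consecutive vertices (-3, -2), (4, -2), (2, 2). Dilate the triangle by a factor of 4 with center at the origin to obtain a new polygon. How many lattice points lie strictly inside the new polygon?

205

The shoelace formula gives twice the area as |[(-3)·(-2) − 4·(-2)] + [4·2 − 2·(-2)] + [2·(-2) − (-3)·2]| = 28, so the area is 14.
The number of boundary lattice points is Σ gcd(|Δx|,|Δy|) = gcd(7,0) + gcd(2,4) + gcd(5,4) = 7+2+1 = 10.
Scaling by 4 multiplies the area by 4² = 16 (so the new area is 224) and multiplies the boundary lattice-point count by 4, giving 40.
By Pick's theorem, the interior count of the dilated polygon is 224 − 40/2 + 1 = 205.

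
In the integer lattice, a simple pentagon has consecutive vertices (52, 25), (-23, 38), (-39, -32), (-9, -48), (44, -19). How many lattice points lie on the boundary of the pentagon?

The number of boundary lattice points is Σ gcd(|Δx|,|Δy|) = gcd(75,13) + gcd(16,70) + gcd(30,16) + gcd(53,29) + gcd(8,44) = 1+2+2+1+4 = 10.

10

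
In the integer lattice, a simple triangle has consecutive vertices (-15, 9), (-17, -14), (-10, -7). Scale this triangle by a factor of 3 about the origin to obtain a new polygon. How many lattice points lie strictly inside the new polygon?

Using the shoelace formula, 2A = |[(-15)·(-14) − (-17)·9] + [(-17)·(-7) − (-10)·(-14)] + [(-10)·9 − (-15)·(-7)]| = 147, so the area is 147/2.
Along each edge there are gcd(|Δx|,|Δy|)+1 lattice points, so counting each shared vertex once the boundary has gcd(2,23) + gcd(7,7) + gcd(5,16) = 1+7+1 = 9.
Scaling by 3 multiplies the area by 3² = 9 (so the new area is 1323/2) and multiplies the boundary lattice-point count by 3, giving 27.
By Pick's theorem, the interior count of the dilated polygon is 1323/2 − 27/2 + 1 = 649.

649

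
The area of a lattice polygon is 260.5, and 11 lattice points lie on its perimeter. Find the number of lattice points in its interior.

Pick's theorem A = I + B/2 − 1 rearranges to I = A − B/2 + 1 = 260.5 − 11/2 + 1 = 256.

256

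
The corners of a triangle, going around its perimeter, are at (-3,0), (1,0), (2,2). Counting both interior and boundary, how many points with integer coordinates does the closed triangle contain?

8

The shoelace formula gives twice the area as |((-3)·0 − 1·0) + (1·2 − 2·0) + (2·0 − (-3)·2)| = 8, so the area is 4.
Along each edge there are gcd(|Δx|,|Δy|)+1 lattice points, so counting each shared vertex once the boundary has gcd(4,0) + gcd(1,2) + gcd(5,2) = 4+1+1 = 6.
Pick's theorem gives I = A − B/2 + 1 = 4 − 6/2 + 1 = 2, so the closed region contains I + B = 2 + 6 = 8 lattice points.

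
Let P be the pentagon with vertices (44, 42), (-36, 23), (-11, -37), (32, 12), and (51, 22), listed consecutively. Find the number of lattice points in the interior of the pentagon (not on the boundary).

By the shoelace formula, twice the signed area is |[44·23 − (-36)·42] + [(-36)·(-37) − (-11)·23] + [(-11)·12 − 32·(-37)] + [32·22 − 51·12] + [51·42 − 44·22]| = 6427, so the area is 6427/2.
Summing gcd(|Δx|,|Δy|) over the edges gives the boundary count: gcd(80,19) + gcd(25,60) + gcd(43,49) + gcd(19,10) + gcd(7,20) = 1+5+1+1+1 = 9.
Pick's theorem gives I = A − B/2 + 1 = 6427/2 − 9/2 + 1 = 3210.

3210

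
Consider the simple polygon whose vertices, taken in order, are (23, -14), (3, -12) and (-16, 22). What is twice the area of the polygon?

Using the shoelace formula, 2A = |[23·(-12) − 3·(-14)] + [3·22 − (-16)·(-12)] + [(-16)·(-14) − 23·22]| = 642, so the area is 321.

642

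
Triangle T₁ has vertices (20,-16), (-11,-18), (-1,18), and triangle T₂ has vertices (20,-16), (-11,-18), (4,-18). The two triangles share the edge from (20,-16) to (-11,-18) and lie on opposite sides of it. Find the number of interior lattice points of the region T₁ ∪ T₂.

554

The union is the simple quadrilateral with vertices (20,-16), (-1,18), (-11,-18), (4,-18) in order.
The shoelace formula gives twice the area as |[20·18 − (-1)·(-16)] + [(-1)·(-18) − (-11)·18] + [(-11)·(-18) − 4·(-18)] + [4·(-16) − 20·(-18)]| = 1126, so the area is 563.
Summing gcd(|Δx|,|Δy|) over the edges gives the boundary count: gcd(21,34) + gcd(10,36) + gcd(15,0) + gcd(16,2) = 1+2+15+2 = 20.
By Pick's theorem I = A − B/2 + 1 = 563 − 20/2 + 1 = 554.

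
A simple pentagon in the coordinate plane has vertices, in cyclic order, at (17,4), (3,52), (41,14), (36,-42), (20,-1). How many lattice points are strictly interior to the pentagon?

Using the shoelace formula, 2A = |[17·52 − 3·4] + [3·14 − 41·52] + [41·(-42) − 36·14] + [36·(-1) − 20·(-42)] + [20·4 − 17·(-1)]| = 2543, so the area is 1271.5.
Summing gcd(|Δx|,|Δy|) over the edges gives the boundary count: gcd(14,48) + gcd(38,38) + gcd(5,56) + gcd(16,41) + gcd(3,5) = 2+38+1+1+1 = 43.
By Pick's theorem A = I + B/2 − 1, so I = 1271.5 − 43/2 + 1 = 1251.

1251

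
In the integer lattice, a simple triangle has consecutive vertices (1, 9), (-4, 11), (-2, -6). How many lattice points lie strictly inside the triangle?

39

By the shoelace formula, twice the signed area is |[1·11 − (-4)·9] + [(-4)·(-6) − (-2)·11] + [(-2)·9 − 1·(-6)]| = 81, so the area is 40.5.
The number of boundary lattice points is Σ gcd(|Δx|,|Δy|) = gcd(5,2) + gcd(2,17) + gcd(3,15) = 1+1+3 = 5.
Pick's theorem gives I = A − B/2 + 1 = 40.5 − 5/2 + 1 = 39.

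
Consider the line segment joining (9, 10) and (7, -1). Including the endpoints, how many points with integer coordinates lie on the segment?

The number of lattice points on a segment between lattice points is gcd(|Δx|,|Δy|) + 1 = gcd(2,11) + 1 = 1 + 1 = 2.

2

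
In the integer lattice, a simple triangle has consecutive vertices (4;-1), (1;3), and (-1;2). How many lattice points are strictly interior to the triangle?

By the shoelace formula, twice the signed area is |(4·3 − 1·(-1)) + (1·2 − (-1)·3) + ((-1)·(-1) − 4·2)| = 11, so the area is 11/2.
Along each edge there are gcd(|Δx|,|Δy|)+1 lattice points, so counting each shared vertex once the boundary has gcd(3,4) + gcd(2,1) + gcd(5,3) = 1+1+1 = 3.
Pick's theorem gives I = A − B/2 + 1 = 11/2 − 3/2 + 1 = 5.

5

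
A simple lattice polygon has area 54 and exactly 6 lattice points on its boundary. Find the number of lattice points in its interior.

Pick's theorem A = I + B/2 − 1 rearranges to I = A − B/2 + 1 = 54 − 6/2 + 1 = 52.

52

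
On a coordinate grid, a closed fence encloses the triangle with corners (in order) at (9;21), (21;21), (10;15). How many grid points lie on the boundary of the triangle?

Along each edge there are gcd(|Δx|,|Δy|)+1 lattice points, so counting each shared vertex once the boundary has gcd(12,0) + gcd(11,6) + gcd(1,6) = 12+1+1 = 14.

14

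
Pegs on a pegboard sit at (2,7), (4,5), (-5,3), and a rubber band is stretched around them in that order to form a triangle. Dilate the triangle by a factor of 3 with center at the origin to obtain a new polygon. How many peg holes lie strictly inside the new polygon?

Using the shoelace formula, 2A = |(2·5 − 4·7) + (4·3 − (-5)·5) + ((-5)·7 − 2·3)| = 22, so the area is 11.
Summing gcd(|Δx|,|Δy|) over the edges gives the boundary count: gcd(2,2) + gcd(9,2) + gcd(7,4) = 2+1+1 = 4.
Scaling by 3 multiplies the area by 3² = 9 (so the new area is 99) and multiplies the boundary lattice-point count by 3, giving 12.
By Pick's theorem, the interior count of the dilated polygon is 99 − 12/2 + 1 = 94.

94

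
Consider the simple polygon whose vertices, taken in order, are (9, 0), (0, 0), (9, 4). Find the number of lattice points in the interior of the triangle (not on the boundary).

The shoelace formula gives twice the area as |(9·0 − 0·0) + (0·4 − 9·0) + (9·0 − 9·4)| = 36, so the area is 18.
Along each edge there are gcd(|Δx|,|Δy|)+1 lattice points, so counting each shared vertex once the boundary has gcd(9,0) + gcd(9,4) + gcd(0,4) = 9+1+4 = 14.
By Pick's theorem A = I + B/2 − 1, so I = 18 − 14/2 + 1 = 12.

12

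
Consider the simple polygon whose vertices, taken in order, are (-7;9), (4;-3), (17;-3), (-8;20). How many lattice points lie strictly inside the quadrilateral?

197

By the shoelace formula, twice the signed area is |((-7)·(-3) − 4·9) + (4·(-3) − 17·(-3)) + (17·20 − (-8)·(-3)) + ((-8)·9 − (-7)·20)| = 408, so the area is 204.
Summing gcd(|Δx|,|Δy|) over the edges gives the boundary count: gcd(11,12) + gcd(13,0) + gcd(25,23) + gcd(1,11) = 1+13+1+1 = 16.
By Pick's theorem A = I + B/2 − 1, so I = 204 − 16/2 + 1 = 197.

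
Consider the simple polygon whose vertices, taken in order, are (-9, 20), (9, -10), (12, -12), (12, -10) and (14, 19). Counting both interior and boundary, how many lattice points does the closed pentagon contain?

389

Using the shoelace formula, 2A = |[(-9)·(-10) − 9·20] + [9·(-12) − 12·(-10)] + [12·(-10) − 12·(-12)] + [12·19 − 14·(-10)] + [14·20 − (-9)·19]| = 765, so the area is 765/2.
Summing gcd(|Δx|,|Δy|) over the edges gives the boundary count: gcd(18,30) + gcd(3,2) + gcd(0,2) + gcd(2,29) + gcd(23,1) = 6+1+2+1+1 = 11.
Pick's theorem gives I = A − B/2 + 1 = 765/2 − 11/2 + 1 = 378, so the closed region contains I + B = 378 + 11 = 389 lattice points.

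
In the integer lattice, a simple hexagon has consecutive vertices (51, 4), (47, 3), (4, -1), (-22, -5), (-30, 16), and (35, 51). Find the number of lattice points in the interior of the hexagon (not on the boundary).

Using the shoelace formula, 2A = |(51·3 − 47·4) + (47·(-1) − 4·3) + (4·(-5) − (-22)·(-1)) + ((-22)·16 − (-30)·(-5)) + ((-30)·51 − 35·16) + (35·4 − 51·51)| = 5189, so the area is 5189/2.
Summing gcd(|Δx|,|Δy|) over the edges gives the boundary count: gcd(4,1) + gcd(43,4) + gcd(26,4) + gcd(8,21) + gcd(65,35) + gcd(16,47) = 1+1+2+1+5+1 = 11.
Pick's theorem gives I = A − B/2 + 1 = 5189/2 − 11/2 + 1 = 2590.

2590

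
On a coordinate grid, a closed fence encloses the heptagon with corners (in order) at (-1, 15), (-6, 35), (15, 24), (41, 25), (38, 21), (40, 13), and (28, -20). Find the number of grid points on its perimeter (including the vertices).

14

Summing gcd(|Δx|,|Δy|) over the edges gives the boundary count: gcd(5,20) + gcd(21,11) + gcd(26,1) + gcd(3,4) + gcd(2,8) + gcd(12,33) + gcd(29,35) = 5+1+1+1+2+3+1 = 14.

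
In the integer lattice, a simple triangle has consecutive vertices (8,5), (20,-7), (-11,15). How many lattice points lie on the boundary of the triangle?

14

Summing gcd(|Δx|,|Δy|) over the edges gives the boundary count: gcd(12,12) + gcd(31,22) + gcd(19,10) = 12+1+1 = 14.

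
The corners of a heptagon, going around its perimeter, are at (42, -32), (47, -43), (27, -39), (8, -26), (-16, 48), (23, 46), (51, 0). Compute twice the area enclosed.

Using the shoelace formula, 2A = |[42·(-43) − 47·(-32)] + [47·(-39) − 27·(-43)] + [27·(-26) − 8·(-39)] + [8·48 − (-16)·(-26)] + [(-16)·46 − 23·48] + [23·0 − 51·46] + [51·(-32) − 42·0]| = 7214, so the area is 3607.

7214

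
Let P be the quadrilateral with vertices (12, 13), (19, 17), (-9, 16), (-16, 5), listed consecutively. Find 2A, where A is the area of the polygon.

357

Using the shoelace formula, 2A = |(12·17 − 19·13) + (19·16 − (-9)·17) + ((-9)·5 − (-16)·16) + ((-16)·13 − 12·5)| = 357, so the area is 178.5.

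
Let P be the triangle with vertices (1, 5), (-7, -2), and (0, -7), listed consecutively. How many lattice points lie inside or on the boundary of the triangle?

Using the shoelace formula, 2A = |(1·(-2) − (-7)·5) + ((-7)·(-7) − 0·(-2)) + (0·5 − 1·(-7))| = 89, so the area is 44.5.
Summing gcd(|Δx|,|Δy|) over the edges gives the boundary count: gcd(8,7) + gcd(7,5) + gcd(1,12) = 1+1+1 = 3.
Pick's theorem gives I = A − B/2 + 1 = 44.5 − 3/2 + 1 = 44, so the closed region contains I + B = 44 + 3 = 47 lattice points.

47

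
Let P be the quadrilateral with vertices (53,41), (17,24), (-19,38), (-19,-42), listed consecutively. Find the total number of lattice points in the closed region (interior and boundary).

2365

The shoelace formula gives twice the area as |[53·24 − 17·41] + [17·38 − (-19)·24] + [(-19)·(-42) − (-19)·38] + [(-19)·41 − 53·(-42)]| = 4644, so the area is 2322.
Summing gcd(|Δx|,|Δy|) over the edges gives the boundary count: gcd(36,17) + gcd(36,14) + gcd(0,80) + gcd(72,83) = 1+2+80+1 = 84.
Pick's theorem gives I = A − B/2 + 1 = 2322 − 84/2 + 1 = 2281, so the closed region contains I + B = 2281 + 84 = 2365 lattice points.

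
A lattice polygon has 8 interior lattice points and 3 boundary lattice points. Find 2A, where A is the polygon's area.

By Pick's theorem, A = I + B/2 − 1 = 8 + 3/2 − 1 = 17/2.
Hence 2A = 17.

17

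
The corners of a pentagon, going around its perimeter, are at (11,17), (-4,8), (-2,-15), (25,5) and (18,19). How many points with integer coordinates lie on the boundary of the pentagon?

Summing gcd(|Δx|,|Δy|) over the edges gives the boundary count: gcd(15,9) + gcd(2,23) + gcd(27,20) + gcd(7,14) + gcd(7,2) = 3+1+1+7+1 = 13.

13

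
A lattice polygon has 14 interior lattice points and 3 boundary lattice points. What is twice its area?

Pick's theorem states A = I + B/2 − 1, so A = 14 + 3/2 − 1 = 29/2.
Hence 2A = 29.

29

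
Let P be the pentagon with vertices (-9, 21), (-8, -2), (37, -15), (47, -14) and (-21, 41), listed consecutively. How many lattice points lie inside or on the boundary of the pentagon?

1069

Using the shoelace formula, 2A = |((-9)·(-2) − (-8)·21) + ((-8)·(-15) − 37·(-2)) + (37·(-14) − 47·(-15)) + (47·41 − (-21)·(-14)) + ((-21)·21 − (-9)·41)| = 2128, so the area is 1064.
The number of boundary lattice points is Σ gcd(|Δx|,|Δy|) = gcd(1,23) + gcd(45,13) + gcd(10,1) + gcd(68,55) + gcd(12,20) = 1+1+1+1+4 = 8.
Pick's theorem gives I = A − B/2 + 1 = 1064 − 8/2 + 1 = 1061, so the closed region contains I + B = 1061 + 8 = 1069 lattice points.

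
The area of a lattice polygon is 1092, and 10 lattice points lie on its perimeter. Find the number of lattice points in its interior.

Pick's theorem A = I + B/2 − 1 rearranges to I = A − B/2 + 1 = 1092 − 10/2 + 1 = 1088.

1088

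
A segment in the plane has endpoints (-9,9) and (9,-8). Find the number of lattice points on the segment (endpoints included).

The number of lattice points on a segment between lattice points is gcd(|Δx|,|Δy|) + 1 = gcd(18,17) + 1 = 1 + 1 = 2.

2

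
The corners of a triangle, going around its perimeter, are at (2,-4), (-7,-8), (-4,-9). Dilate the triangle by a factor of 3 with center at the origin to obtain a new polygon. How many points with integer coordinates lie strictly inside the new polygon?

91

Using the shoelace formula, 2A = |(2·(-8) − (-7)·(-4)) + ((-7)·(-9) − (-4)·(-8)) + ((-4)·(-4) − 2·(-9))| = 21, so the area is 10.5.
Summing gcd(|Δx|,|Δy|) over the edges gives the boundary count: gcd(9,4) + gcd(3,1) + gcd(6,5) = 1+1+1 = 3.
Scaling by 3 multiplies the area by 3² = 9 (so the new area is 189/2) and multiplies the boundary lattice-point count by 3, giving 9.
By Pick's theorem, the interior count of the dilated polygon is 189/2 − 9/2 + 1 = 91.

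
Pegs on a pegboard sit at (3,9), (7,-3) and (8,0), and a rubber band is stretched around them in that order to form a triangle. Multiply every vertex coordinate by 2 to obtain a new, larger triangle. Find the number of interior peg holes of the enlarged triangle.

43

Using the shoelace formula, 2A = |[3·(-3) − 7·9] + [7·0 − 8·(-3)] + [8·9 − 3·0]| = 24, so the area is 12.
Summing gcd(|Δx|,|Δy|) over the edges gives the boundary count: gcd(4,12) + gcd(1,3) + gcd(5,9) = 4+1+1 = 6.
Scaling by 2 multiplies the area by 2² = 4 (so the new area is 48) and multiplies the boundary lattice-point count by 2, giving 12.
By Pick's theorem, the interior count of the dilated polygon is 48 − 12/2 + 1 = 43.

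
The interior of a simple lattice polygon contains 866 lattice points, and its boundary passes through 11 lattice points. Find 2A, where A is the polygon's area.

1741

By Pick's theorem, A = I + B/2 − 1 = 866 + 11/2 − 1 = 1741/2.
Hence 2A = 1741.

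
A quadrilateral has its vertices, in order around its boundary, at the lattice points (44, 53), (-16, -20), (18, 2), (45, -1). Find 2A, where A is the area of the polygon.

2617

Using the shoelace formula, 2A = |(44·(-20) − (-16)·53) + ((-16)·2 − 18·(-20)) + (18·(-1) − 45·2) + (45·53 − 44·(-1))| = 2617, so the area is 1308.5.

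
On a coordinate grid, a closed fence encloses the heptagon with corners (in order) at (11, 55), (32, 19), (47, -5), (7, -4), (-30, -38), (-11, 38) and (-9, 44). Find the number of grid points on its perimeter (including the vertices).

30

Along each edge there are gcd(|Δx|,|Δy|)+1 lattice points, so counting each shared vertex once the boundary has gcd(21,36) + gcd(15,24) + gcd(40,1) + gcd(37,34) + gcd(19,76) + gcd(2,6) + gcd(20,11) = 3+3+1+1+19+2+1 = 30.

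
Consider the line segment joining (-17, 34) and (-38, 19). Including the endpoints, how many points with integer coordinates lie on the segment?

The number of lattice points on a segment between lattice points is gcd(|Δx|,|Δy|) + 1 = gcd(21,15) + 1 = 3 + 1 = 4.

4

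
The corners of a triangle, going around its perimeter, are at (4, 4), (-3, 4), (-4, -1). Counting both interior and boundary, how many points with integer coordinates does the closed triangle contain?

23

The shoelace formula gives twice the area as |(4·4 − (-3)·4) + ((-3)·(-1) − (-4)·4) + ((-4)·4 − 4·(-1))| = 35, so the area is 17.5.
The number of boundary lattice points is Σ gcd(|Δx|,|Δy|) = gcd(7,0) + gcd(1,5) + gcd(8,5) = 7+1+1 = 9.
Pick's theorem gives I = A − B/2 + 1 = 17.5 − 9/2 + 1 = 14, so the closed region contains I + B = 14 + 9 = 23 lattice points.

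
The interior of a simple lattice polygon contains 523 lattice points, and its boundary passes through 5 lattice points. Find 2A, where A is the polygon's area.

1049

By Pick's theorem, A = I + B/2 − 1 = 523 + 5/2 − 1 = 1049/2.
Hence 2A = 1049.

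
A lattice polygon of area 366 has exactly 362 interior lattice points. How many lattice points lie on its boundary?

Pick's theorem gives A = I + B/2 − 1, so B = 2(A − I + 1) = 2(366 − 362 + 1) = 10.

10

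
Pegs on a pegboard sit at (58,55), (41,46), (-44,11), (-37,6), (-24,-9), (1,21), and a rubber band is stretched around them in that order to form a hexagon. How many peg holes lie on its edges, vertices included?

Along each edge there are gcd(|Δx|,|Δy|)+1 lattice points, so counting each shared vertex once the boundary has gcd(17,9) + gcd(85,35) + gcd(7,5) + gcd(13,15) + gcd(25,30) + gcd(57,34) = 1+5+1+1+5+1 = 14.

14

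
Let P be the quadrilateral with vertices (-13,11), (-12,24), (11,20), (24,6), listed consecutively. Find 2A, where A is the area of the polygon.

The shoelace formula gives twice the area as |[(-13)·24 − (-12)·11] + [(-12)·20 − 11·24] + [11·6 − 24·20] + [24·11 − (-13)·6]| = 756, so the area is 378.

756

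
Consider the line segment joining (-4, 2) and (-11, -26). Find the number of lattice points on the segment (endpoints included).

8

The number of lattice points on a segment between lattice points is gcd(|Δx|,|Δy|) + 1 = gcd(7,28) + 1 = 7 + 1 = 8.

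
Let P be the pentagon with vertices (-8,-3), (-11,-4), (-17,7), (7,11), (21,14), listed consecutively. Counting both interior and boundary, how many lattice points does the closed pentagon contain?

By the shoelace formula, twice the signed area is |((-8)·(-4) − (-11)·(-3)) + ((-11)·7 − (-17)·(-4)) + ((-17)·11 − 7·7) + (7·14 − 21·11) + (21·(-3) − (-8)·14)| = 466, so the area is 233.
The number of boundary lattice points is Σ gcd(|Δx|,|Δy|) = gcd(3,1) + gcd(6,11) + gcd(24,4) + gcd(14,3) + gcd(29,17) = 1+1+4+1+1 = 8.
Pick's theorem gives I = A − B/2 + 1 = 233 − 8/2 + 1 = 230, so the closed region contains I + B = 230 + 8 = 238 lattice points.

238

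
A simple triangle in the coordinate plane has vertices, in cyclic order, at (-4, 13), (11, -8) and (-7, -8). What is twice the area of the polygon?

378

The shoelace formula gives twice the area as |[(-4)·(-8) − 11·13] + [11·(-8) − (-7)·(-8)] + [(-7)·13 − (-4)·(-8)]| = 378, so the area is 189.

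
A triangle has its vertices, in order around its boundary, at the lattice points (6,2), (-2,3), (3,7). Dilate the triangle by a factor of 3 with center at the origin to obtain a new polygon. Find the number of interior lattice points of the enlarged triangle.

By the shoelace formula, twice the signed area is |(6·3 − (-2)·2) + ((-2)·7 − 3·3) + (3·2 − 6·7)| = 37, so the area is 18.5.
Summing gcd(|Δx|,|Δy|) over the edges gives the boundary count: gcd(8,1) + gcd(5,4) + gcd(3,5) = 1+1+1 = 3.
Scaling by 3 multiplies the area by 3² = 9 (so the new area is 333/2) and multiplies the boundary lattice-point count by 3, giving 9.
By Pick's theorem, the interior count of the dilated polygon is 333/2 − 9/2 + 1 = 163.

163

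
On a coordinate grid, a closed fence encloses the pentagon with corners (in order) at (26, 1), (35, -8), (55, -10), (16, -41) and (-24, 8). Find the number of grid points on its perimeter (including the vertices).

14

Summing gcd(|Δx|,|Δy|) over the edges gives the boundary count: gcd(9,9) + gcd(20,2) + gcd(39,31) + gcd(40,49) + gcd(50,7) = 9+2+1+1+1 = 14.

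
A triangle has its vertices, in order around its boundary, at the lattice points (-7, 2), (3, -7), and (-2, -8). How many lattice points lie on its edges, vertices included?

7

The number of boundary lattice points is Σ gcd(|Δx|,|Δy|) = gcd(10,9) + gcd(5,1) + gcd(5,10) = 1+1+5 = 7.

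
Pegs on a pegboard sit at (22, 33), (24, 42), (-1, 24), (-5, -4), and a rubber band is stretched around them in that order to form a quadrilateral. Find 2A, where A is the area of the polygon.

797

The shoelace formula gives twice the area as |[22·42 − 24·33] + [24·24 − (-1)·42] + [(-1)·(-4) − (-5)·24] + [(-5)·33 − 22·(-4)]| = 797, so the area is 398.5.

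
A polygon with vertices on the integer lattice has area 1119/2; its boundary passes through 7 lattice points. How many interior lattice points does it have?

557

From Pick's theorem, I = A − B/2 + 1 = 1119/2 − 7/2 + 1 = 557.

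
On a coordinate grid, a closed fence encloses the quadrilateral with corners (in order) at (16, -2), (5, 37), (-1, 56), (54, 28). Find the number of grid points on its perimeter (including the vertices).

Along each edge there are gcd(|Δx|,|Δy|)+1 lattice points, so counting each shared vertex once the boundary has gcd(11,39) + gcd(6,19) + gcd(55,28) + gcd(38,30) = 1+1+1+2 = 5.

5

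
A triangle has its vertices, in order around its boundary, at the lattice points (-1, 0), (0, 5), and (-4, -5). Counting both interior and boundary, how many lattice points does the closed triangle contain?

8

By the shoelace formula, twice the signed area is |[(-1)·5 − 0·0] + [0·(-5) − (-4)·5] + [(-4)·0 − (-1)·(-5)]| = 10, so the area is 5.
The number of boundary lattice points is Σ gcd(|Δx|,|Δy|) = gcd(1,5) + gcd(4,10) + gcd(3,5) = 1+2+1 = 4.
Pick's theorem gives I = A − B/2 + 1 = 5 − 4/2 + 1 = 4, so the closed region contains I + B = 4 + 4 = 8 lattice points.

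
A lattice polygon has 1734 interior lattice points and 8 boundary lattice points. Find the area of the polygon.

By Pick's theorem, A = I + B/2 − 1 = 1734 + 8/2 − 1 = 1737.

1737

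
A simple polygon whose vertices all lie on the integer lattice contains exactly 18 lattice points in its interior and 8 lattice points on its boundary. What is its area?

21

Pick's theorem states A = I + B/2 − 1, so A = 18 + 8/2 − 1 = 21.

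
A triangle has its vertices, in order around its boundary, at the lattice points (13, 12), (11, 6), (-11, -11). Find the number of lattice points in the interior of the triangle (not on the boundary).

48

The shoelace formula gives twice the area as |(13·6 − 11·12) + (11·(-11) − (-11)·6) + ((-11)·12 − 13·(-11))| = 98, so the area is 49.
Along each edge there are gcd(|Δx|,|Δy|)+1 lattice points, so counting each shared vertex once the boundary has gcd(2,6) + gcd(22,17) + gcd(24,23) = 2+1+1 = 4.
By Pick's theorem A = I + B/2 − 1, so I = 49 − 4/2 + 1 = 48.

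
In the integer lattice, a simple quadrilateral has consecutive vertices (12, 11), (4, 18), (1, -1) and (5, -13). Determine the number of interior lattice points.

By the shoelace formula, twice the signed area is |(12·18 − 4·11) + (4·(-1) − 1·18) + (1·(-13) − 5·(-1)) + (5·11 − 12·(-13))| = 353, so the area is 353/2.
Along each edge there are gcd(|Δx|,|Δy|)+1 lattice points, so counting each shared vertex once the boundary has gcd(8,7) + gcd(3,19) + gcd(4,12) + gcd(7,24) = 1+1+4+1 = 7.
By Pick's theorem A = I + B/2 − 1, so I = 353/2 − 7/2 + 1 = 174.

174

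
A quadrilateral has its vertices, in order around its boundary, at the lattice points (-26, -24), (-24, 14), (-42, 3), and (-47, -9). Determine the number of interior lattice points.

The shoelace formula gives twice the area as |((-26)·14 − (-24)·(-24)) + ((-24)·3 − (-42)·14) + ((-42)·(-9) − (-47)·3) + ((-47)·(-24) − (-26)·(-9))| = 989, so the area is 989/2.
Along each edge there are gcd(|Δx|,|Δy|)+1 lattice points, so counting each shared vertex once the boundary has gcd(2,38) + gcd(18,11) + gcd(5,12) + gcd(21,15) = 2+1+1+3 = 7.
Pick's theorem gives I = A − B/2 + 1 = 989/2 − 7/2 + 1 = 492.

492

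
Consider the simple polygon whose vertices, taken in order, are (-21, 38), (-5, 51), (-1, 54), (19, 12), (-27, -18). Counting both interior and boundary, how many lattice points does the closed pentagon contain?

By the shoelace formula, twice the signed area is |[(-21)·51 − (-5)·38] + [(-5)·54 − (-1)·51] + [(-1)·12 − 19·54] + [19·(-18) − (-27)·12] + [(-27)·38 − (-21)·(-18)]| = 3560, so the area is 1780.
The number of boundary lattice points is Σ gcd(|Δx|,|Δy|) = gcd(16,13) + gcd(4,3) + gcd(20,42) + gcd(46,30) + gcd(6,56) = 1+1+2+2+2 = 8.
Pick's theorem gives I = A − B/2 + 1 = 1780 − 8/2 + 1 = 1777, so the closed region contains I + B = 1777 + 8 = 1785 lattice points.

1785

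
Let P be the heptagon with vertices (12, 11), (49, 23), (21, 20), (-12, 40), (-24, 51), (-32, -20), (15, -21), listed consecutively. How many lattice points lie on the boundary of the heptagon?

Along each edge there are gcd(|Δx|,|Δy|)+1 lattice points, so counting each shared vertex once the boundary has gcd(37,12) + gcd(28,3) + gcd(33,20) + gcd(12,11) + gcd(8,71) + gcd(47,1) + gcd(3,32) = 1+1+1+1+1+1+1 = 7.

7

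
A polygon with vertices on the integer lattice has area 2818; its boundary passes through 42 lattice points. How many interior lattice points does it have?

2798

From Pick's theorem, I = A − B/2 + 1 = 2818 − 42/2 + 1 = 2798.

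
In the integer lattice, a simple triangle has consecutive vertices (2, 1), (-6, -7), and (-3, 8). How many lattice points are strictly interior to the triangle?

The shoelace formula gives twice the area as |(2·(-7) − (-6)·1) + ((-6)·8 − (-3)·(-7)) + ((-3)·1 − 2·8)| = 96, so the area is 48.
Along each edge there are gcd(|Δx|,|Δy|)+1 lattice points, so counting each shared vertex once the boundary has gcd(8,8) + gcd(3,15) + gcd(5,7) = 8+3+1 = 12.
Pick's theorem gives I = A − B/2 + 1 = 48 − 12/2 + 1 = 43.

43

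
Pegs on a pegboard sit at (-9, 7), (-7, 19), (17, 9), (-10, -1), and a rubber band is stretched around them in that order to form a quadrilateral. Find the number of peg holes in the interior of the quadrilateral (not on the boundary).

255

Using the shoelace formula, 2A = |((-9)·19 − (-7)·7) + ((-7)·9 − 17·19) + (17·(-1) − (-10)·9) + ((-10)·7 − (-9)·(-1))| = 514, so the area is 257.
The number of boundary lattice points is Σ gcd(|Δx|,|Δy|) = gcd(2,12) + gcd(24,10) + gcd(27,10) + gcd(1,8) = 2+2+1+1 = 6.
Pick's theorem gives I = A − B/2 + 1 = 257 − 6/2 + 1 = 255.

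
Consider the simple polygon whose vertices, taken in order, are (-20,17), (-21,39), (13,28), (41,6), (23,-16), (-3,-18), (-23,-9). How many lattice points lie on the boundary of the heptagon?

Along each edge there are gcd(|Δx|,|Δy|)+1 lattice points, so counting each shared vertex once the boundary has gcd(1,22) + gcd(34,11) + gcd(28,22) + gcd(18,22) + gcd(26,2) + gcd(20,9) + gcd(3,26) = 1+1+2+2+2+1+1 = 10.

10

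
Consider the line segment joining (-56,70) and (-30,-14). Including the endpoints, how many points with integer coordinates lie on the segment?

3

The number of lattice points on a segment between lattice points is gcd(|Δx|,|Δy|) + 1 = gcd(26,84) + 1 = 2 + 1 = 3.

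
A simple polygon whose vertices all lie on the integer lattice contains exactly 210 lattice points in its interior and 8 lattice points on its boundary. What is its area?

213

By Pick's theorem, A = I + B/2 − 1 = 210 + 8/2 − 1 = 213.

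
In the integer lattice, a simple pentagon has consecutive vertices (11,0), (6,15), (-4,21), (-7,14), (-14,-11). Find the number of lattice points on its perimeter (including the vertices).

The number of boundary lattice points is Σ gcd(|Δx|,|Δy|) = gcd(5,15) + gcd(10,6) + gcd(3,7) + gcd(7,25) + gcd(25,11) = 5+2+1+1+1 = 10.

10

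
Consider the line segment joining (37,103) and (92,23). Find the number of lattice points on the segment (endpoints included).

The number of lattice points on a segment between lattice points is gcd(|Δx|,|Δy|) + 1 = gcd(55,80) + 1 = 5 + 1 = 6.

6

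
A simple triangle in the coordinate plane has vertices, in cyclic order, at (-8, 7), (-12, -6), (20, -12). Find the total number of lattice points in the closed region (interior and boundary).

By the shoelace formula, twice the signed area is |[(-8)·(-6) − (-12)·7] + [(-12)·(-12) − 20·(-6)] + [20·7 − (-8)·(-12)]| = 440, so the area is 220.
Along each edge there are gcd(|Δx|,|Δy|)+1 lattice points, so counting each shared vertex once the boundary has gcd(4,13) + gcd(32,6) + gcd(28,19) = 1+2+1 = 4.
Pick's theorem gives I = A − B/2 + 1 = 220 − 4/2 + 1 = 219, so the closed region contains I + B = 219 + 4 = 223 lattice points.

223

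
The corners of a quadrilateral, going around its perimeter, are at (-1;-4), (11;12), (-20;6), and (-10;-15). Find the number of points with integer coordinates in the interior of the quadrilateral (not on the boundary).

By the shoelace formula, twice the signed area is |((-1)·12 − 11·(-4)) + (11·6 − (-20)·12) + ((-20)·(-15) − (-10)·6) + ((-10)·(-4) − (-1)·(-15))| = 723, so the area is 723/2.
The number of boundary lattice points is Σ gcd(|Δx|,|Δy|) = gcd(12,16) + gcd(31,6) + gcd(10,21) + gcd(9,11) = 4+1+1+1 = 7.
By Pick's theorem A = I + B/2 − 1, so I = 723/2 − 7/2 + 1 = 359.

359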